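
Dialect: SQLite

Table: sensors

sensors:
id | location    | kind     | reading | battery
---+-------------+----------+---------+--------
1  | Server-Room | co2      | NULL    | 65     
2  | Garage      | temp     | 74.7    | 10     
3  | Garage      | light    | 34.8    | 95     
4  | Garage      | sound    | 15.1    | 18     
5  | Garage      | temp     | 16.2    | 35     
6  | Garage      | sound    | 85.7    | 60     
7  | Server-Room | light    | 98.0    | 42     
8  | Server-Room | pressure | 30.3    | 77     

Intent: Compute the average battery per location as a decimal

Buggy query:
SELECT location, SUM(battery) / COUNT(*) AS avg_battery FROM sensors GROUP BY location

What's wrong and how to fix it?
Bug: SUM(battery) and COUNT(*) are both integers; the division truncates the fractional part

Fix: Cast one side to REAL so the division keeps the fractional part

Corrected query:
SELECT location, SUM(battery) * 1.0 / COUNT(*) AS avg_battery FROM sensors GROUP BY location

Result:
location    | avg_battery
------------+------------
Garage      | 43.6       
Server-Room | 61.333333  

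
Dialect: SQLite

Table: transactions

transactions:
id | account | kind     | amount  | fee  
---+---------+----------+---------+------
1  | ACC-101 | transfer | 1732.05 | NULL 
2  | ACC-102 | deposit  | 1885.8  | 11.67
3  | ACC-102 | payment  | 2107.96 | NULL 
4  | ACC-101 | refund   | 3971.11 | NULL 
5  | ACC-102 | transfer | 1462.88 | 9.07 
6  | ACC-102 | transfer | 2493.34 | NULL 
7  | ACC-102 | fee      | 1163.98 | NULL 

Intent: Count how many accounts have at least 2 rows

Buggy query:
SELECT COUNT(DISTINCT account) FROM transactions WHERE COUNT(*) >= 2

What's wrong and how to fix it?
Bug: WHERE filters individual rows, not groups, so a group-level COUNT is invalid there

Fix: Use a subquery that GROUPs and filters with HAVING, then count its rows

Corrected query:
SELECT COUNT(*) FROM (SELECT account FROM transactions GROUP BY account HAVING COUNT(*) >= 2)

Result:
COUNT(*)
--------
2       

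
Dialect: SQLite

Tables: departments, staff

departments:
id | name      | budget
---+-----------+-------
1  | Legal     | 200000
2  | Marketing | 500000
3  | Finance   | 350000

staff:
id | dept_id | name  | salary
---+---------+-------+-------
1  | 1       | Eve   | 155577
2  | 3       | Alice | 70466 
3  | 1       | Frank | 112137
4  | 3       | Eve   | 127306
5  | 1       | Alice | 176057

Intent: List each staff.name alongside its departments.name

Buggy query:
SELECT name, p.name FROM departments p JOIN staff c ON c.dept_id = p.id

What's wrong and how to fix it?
Bug: Both tables have a 'name' column; the unqualified reference is ambiguous

Fix: Prefix ambiguous columns with the table alias

Corrected query:
SELECT c.name, p.name FROM departments p JOIN staff c ON c.dept_id = p.id

Result:
name  | name   
------+--------
Eve   | Legal  
Alice | Finance
Frank | Legal  
Eve   | Finance
Alice | Legal  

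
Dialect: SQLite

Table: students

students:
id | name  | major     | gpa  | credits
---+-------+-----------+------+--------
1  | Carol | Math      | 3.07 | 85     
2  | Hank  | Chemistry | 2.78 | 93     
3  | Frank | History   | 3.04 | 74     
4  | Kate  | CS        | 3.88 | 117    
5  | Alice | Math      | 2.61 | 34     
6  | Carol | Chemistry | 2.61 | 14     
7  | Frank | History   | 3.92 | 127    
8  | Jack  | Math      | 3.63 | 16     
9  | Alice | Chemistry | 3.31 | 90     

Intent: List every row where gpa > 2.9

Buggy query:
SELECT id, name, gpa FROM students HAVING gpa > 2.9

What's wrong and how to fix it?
Bug: This is a non-aggregate query (no GROUP BY, no aggregates), so in SQLite the HAVING clause is invalid here; a row-level condition belongs in WHERE

Fix: Replace HAVING with WHERE since the condition applies to individual rows

Corrected query:
SELECT id, name, gpa FROM students WHERE gpa > 2.9

Result:
id | name  | gpa 
---+-------+-----
1  | Carol | 3.07
3  | Frank | 3.04
4  | Kate  | 3.88
7  | Frank | 3.92
8  | Jack  | 3.63
9  | Alice | 3.31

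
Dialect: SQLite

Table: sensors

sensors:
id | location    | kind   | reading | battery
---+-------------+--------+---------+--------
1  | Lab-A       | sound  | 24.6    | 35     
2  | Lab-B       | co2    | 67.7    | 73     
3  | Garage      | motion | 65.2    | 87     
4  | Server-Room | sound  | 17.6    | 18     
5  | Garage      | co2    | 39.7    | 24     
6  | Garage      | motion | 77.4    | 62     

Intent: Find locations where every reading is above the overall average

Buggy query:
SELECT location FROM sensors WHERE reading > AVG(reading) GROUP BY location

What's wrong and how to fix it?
Bug: WHERE evaluates per row before aggregation, so AVG() is unavailable

Fix: Compute the overall average in a scalar subquery and compare each group's MIN against it in HAVING

Corrected query:
SELECT location FROM sensors GROUP BY location HAVING MIN(reading) > (SELECT AVG(reading) FROM sensors)

Result:
location
--------
Lab-B   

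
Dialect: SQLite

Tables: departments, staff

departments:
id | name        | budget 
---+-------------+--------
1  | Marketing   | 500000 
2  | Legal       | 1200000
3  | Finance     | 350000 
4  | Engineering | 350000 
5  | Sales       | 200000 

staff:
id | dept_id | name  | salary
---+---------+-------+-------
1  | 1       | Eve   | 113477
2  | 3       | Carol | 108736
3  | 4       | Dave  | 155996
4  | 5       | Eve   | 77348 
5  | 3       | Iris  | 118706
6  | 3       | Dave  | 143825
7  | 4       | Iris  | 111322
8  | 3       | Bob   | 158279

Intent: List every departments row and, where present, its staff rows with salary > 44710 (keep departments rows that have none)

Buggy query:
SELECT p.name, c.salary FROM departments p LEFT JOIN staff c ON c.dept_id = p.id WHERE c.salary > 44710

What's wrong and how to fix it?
Bug: Filtering c.salary in WHERE discards the NULL rows produced by LEFT JOIN, turning it into an inner join

Fix: Put 'c.salary > 44710' in the JOIN's ON clause instead of WHERE

Corrected query:
SELECT p.name, c.salary FROM departments p LEFT JOIN staff c ON c.dept_id = p.id AND c.salary > 44710

Result:
name        | salary
------------+-------
Marketing   | 113477
Legal       | NULL  
Finance     | 108736
Finance     | 118706
Finance     | 143825
Finance     | 158279
Engineering | 111322
Engineering | 155996
Sales       | 77348 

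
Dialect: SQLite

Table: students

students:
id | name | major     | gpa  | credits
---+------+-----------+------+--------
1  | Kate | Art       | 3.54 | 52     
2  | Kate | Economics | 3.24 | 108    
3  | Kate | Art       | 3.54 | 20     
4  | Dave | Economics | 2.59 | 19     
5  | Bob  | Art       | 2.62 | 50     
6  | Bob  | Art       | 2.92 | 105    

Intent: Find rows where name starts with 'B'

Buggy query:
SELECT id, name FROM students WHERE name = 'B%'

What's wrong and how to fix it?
Bug: Wildcards only work with LIKE; '=' treats '%' as a literal character

Fix: Use LIKE for wildcard pattern matching

Corrected query:
SELECT id, name FROM students WHERE name LIKE 'B%'

Result:
id | name
---+-----
5  | Bob 
6  | Bob 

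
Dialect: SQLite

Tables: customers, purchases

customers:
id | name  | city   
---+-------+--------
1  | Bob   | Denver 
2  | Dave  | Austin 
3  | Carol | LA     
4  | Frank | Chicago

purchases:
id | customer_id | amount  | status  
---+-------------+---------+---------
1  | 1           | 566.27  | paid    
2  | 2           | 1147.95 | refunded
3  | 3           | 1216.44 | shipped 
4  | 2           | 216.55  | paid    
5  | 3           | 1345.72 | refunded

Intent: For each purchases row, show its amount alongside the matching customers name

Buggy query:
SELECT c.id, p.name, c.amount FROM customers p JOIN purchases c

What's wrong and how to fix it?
Bug: JOIN with no ON clause produces a cartesian product; every purchases row pairs with every customers row

Fix: Specify the join condition linking the foreign key to the parent id

Corrected query:
SELECT c.id, p.name, c.amount FROM customers p JOIN purchases c ON c.customer_id = p.id

Result:
id | name  | amount 
---+-------+--------
1  | Bob   | 566.27 
2  | Dave  | 1147.95
3  | Carol | 1216.44
4  | Dave  | 216.55 
5  | Carol | 1345.72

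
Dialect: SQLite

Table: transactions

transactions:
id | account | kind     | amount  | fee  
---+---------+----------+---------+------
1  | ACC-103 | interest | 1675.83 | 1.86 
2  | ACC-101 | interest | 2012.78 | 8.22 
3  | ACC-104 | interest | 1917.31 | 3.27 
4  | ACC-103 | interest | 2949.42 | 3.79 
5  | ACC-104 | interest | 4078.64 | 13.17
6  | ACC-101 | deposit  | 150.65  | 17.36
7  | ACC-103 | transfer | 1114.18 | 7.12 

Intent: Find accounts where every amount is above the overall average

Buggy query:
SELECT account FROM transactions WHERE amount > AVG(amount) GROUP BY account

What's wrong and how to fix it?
Bug: AVG() is an aggregate; it can't sit directly in WHERE

Fix: Compute the overall average in a scalar subquery and compare each group's MIN against it in HAVING

Corrected query:
SELECT account FROM transactions GROUP BY account HAVING MIN(amount) > (SELECT AVG(amount) FROM transactions)

Result:
(no rows)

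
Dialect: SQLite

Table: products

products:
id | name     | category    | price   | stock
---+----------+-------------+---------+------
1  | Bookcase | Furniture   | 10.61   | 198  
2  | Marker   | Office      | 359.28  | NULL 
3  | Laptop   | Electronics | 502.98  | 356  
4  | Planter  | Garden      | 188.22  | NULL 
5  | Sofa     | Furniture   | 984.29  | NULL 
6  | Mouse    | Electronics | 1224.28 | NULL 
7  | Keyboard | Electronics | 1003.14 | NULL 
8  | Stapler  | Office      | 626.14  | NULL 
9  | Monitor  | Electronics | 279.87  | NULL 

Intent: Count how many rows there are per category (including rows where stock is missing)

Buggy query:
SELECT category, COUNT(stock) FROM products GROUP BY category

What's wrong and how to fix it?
Bug: COUNT(column) counts non-NULL values only; rows with NULL stock aren't counted

Fix: Use COUNT(*) to count all rows regardless of NULL

Corrected query:
SELECT category, COUNT(*) FROM products GROUP BY category

Result:
category    | COUNT(*)
------------+---------
Electronics | 4       
Furniture   | 2       
Garden      | 1       
Office      | 2       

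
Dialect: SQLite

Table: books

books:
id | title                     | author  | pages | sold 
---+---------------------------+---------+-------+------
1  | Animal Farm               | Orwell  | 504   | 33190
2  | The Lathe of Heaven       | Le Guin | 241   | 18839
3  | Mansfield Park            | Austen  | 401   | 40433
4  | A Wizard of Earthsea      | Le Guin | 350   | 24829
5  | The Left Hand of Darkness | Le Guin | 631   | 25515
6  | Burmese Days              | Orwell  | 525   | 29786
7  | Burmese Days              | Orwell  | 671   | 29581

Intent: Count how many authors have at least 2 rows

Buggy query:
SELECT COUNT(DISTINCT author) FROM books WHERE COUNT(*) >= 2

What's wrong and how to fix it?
Bug: WHERE filters individual rows, not groups, so a group-level COUNT is invalid there

Fix: Group first with HAVING COUNT(*) >= 2, then COUNT the resulting groups

Corrected query:
SELECT COUNT(*) FROM (SELECT author FROM books GROUP BY author HAVING COUNT(*) >= 2)

Result:
COUNT(*)
--------
2       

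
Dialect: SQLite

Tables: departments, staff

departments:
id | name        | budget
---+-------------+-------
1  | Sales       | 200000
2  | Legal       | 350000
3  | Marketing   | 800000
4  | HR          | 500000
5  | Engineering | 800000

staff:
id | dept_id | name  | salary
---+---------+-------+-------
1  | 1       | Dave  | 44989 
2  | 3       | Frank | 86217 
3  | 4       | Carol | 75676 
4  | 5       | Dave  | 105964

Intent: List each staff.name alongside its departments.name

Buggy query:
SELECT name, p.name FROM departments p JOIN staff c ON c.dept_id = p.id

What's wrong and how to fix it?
Bug: 'name' exists in both joined tables, so the database can't tell which one is meant

Fix: Qualify the column with its table alias (c.name)

Corrected query:
SELECT c.name, p.name FROM departments p JOIN staff c ON c.dept_id = p.id

Result:
name  | name       
------+------------
Dave  | Sales      
Frank | Marketing  
Carol | HR         
Dave  | Engineering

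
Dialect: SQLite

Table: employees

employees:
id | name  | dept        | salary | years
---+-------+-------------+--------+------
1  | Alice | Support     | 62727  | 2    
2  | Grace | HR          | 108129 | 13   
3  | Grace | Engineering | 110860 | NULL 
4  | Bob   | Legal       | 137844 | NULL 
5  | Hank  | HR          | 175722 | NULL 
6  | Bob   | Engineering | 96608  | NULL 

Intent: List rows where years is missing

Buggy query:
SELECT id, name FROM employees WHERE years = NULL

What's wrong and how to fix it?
Bug: '= NULL' is always unknown in SQL three-valued logic, so no rows match

Fix: Use IS NULL to test for NULL

Corrected query:
SELECT id, name FROM employees WHERE years IS NULL

Result:
id | name 
---+------
3  | Grace
4  | Bob  
5  | Hank 
6  | Bob  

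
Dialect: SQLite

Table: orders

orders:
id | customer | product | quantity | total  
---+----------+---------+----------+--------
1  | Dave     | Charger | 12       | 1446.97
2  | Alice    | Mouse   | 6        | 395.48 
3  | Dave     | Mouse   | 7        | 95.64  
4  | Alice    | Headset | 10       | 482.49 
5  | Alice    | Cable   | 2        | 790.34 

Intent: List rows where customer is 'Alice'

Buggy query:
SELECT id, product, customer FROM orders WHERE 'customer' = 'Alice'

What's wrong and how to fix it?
Bug: 'customer' in single quotes is a string literal, not the column; the comparison is literal-vs-literal and never true

Fix: Remove the quotes around the column name (or use double quotes for an identifier)

Corrected query:
SELECT id, product, customer FROM orders WHERE customer = 'Alice'

Result:
id | product | customer
---+---------+---------
2  | Mouse   | Alice   
4  | Headset | Alice   
5  | Cable   | Alice   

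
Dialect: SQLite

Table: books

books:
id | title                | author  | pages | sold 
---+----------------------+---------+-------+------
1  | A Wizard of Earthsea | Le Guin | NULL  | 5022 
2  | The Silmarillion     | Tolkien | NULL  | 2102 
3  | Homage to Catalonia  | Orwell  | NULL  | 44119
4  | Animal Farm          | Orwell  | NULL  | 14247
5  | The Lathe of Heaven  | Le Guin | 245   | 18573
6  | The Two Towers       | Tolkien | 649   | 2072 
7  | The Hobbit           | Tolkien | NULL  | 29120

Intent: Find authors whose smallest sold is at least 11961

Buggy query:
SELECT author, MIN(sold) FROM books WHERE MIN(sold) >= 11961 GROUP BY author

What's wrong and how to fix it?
Bug: MIN() in WHERE is a misuse of aggregate

Fix: Use HAVING for the per-group MIN condition

Corrected query:
SELECT author, MIN(sold) FROM books GROUP BY author HAVING MIN(sold) >= 11961

Result:
author | MIN(sold)
-------+----------
Orwell | 14247    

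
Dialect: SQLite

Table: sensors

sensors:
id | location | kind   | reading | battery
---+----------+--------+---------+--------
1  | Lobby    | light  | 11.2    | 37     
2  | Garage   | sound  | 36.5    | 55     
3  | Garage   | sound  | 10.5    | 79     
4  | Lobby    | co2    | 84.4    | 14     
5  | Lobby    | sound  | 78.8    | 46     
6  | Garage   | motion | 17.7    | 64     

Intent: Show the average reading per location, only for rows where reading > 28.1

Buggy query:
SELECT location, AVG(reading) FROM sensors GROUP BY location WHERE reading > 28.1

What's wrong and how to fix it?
Bug: Row-level WHERE must come before GROUP BY in the clause order

Fix: Move the WHERE clause before GROUP BY

Corrected query:
SELECT location, AVG(reading) FROM sensors WHERE reading > 28.1 GROUP BY location

Result:
location | AVG(reading)
---------+-------------
Garage   | 36.5        
Lobby    | 81.6        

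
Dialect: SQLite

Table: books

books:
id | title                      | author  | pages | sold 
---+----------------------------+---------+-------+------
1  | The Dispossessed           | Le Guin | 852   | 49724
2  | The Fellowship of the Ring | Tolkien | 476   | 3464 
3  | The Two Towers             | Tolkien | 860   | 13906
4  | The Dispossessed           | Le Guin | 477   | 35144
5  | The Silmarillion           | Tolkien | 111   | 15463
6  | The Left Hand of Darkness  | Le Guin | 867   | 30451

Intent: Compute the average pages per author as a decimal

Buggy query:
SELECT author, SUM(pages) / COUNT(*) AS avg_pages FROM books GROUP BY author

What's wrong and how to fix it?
Bug: Both operands are integers, so '/' performs integer division and truncates

Fix: Multiply by 1.0 (or CAST to REAL) to force floating-point division

Corrected query:
SELECT author, SUM(pages) * 1.0 / COUNT(*) AS avg_pages FROM books GROUP BY author

Result:
author  | avg_pages 
--------+-----------
Le Guin | 732       
Tolkien | 482.333333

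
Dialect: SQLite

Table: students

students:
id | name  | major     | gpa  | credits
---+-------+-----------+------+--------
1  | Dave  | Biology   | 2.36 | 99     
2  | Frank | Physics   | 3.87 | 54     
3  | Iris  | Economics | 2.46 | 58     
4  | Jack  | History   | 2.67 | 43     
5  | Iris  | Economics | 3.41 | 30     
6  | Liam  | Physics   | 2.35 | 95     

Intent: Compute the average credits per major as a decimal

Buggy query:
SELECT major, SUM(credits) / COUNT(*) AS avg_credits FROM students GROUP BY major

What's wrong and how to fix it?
Bug: Both operands are integers, so '/' performs integer division and truncates

Fix: Multiply by 1.0 (or CAST to REAL) to force floating-point division

Corrected query:
SELECT major, SUM(credits) * 1.0 / COUNT(*) AS avg_credits FROM students GROUP BY major

Result:
major     | avg_credits
----------+------------
Biology   | 99         
Economics | 44         
History   | 43         
Physics   | 74.5       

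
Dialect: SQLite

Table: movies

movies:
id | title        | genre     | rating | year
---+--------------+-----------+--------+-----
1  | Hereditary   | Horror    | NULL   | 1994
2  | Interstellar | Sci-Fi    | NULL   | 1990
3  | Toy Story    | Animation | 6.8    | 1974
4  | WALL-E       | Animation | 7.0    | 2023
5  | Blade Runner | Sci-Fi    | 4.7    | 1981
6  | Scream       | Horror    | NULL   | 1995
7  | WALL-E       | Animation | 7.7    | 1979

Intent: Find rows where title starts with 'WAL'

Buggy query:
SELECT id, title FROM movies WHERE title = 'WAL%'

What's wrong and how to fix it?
Bug: '=' compares the literal string including the % character; pattern matching needs LIKE

Fix: Replace '=' with LIKE so 'WAL%' is treated as a pattern

Corrected query:
SELECT id, title FROM movies WHERE title LIKE 'WAL%'

Result:
id | title 
---+-------
4  | WALL-E
7  | WALL-E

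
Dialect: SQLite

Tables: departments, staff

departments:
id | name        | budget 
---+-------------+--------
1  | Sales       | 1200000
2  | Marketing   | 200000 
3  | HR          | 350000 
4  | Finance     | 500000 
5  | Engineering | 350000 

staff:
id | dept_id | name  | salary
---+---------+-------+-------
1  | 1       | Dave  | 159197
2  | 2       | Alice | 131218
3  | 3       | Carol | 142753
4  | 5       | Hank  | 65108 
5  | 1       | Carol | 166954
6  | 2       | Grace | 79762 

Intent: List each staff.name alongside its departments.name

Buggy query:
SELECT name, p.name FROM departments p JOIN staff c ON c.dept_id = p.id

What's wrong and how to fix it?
Bug: 'name' exists in both joined tables, so the database can't tell which one is meant

Fix: Prefix ambiguous columns with the table alias

Corrected query:
SELECT c.name, p.name FROM departments p JOIN staff c ON c.dept_id = p.id

Result:
name  | name       
------+------------
Dave  | Sales      
Alice | Marketing  
Carol | HR         
Hank  | Engineering
Carol | Sales      
Grace | Marketing  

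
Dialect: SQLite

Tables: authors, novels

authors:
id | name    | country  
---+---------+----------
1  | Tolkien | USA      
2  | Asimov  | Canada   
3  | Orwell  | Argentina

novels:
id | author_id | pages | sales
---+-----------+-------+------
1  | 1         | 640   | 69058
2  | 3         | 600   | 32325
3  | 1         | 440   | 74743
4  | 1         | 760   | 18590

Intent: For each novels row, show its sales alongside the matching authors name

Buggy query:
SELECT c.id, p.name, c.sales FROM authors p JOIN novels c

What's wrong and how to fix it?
Bug: Missing join condition: each novels row is matched to all authors rows instead of just its own

Fix: Add ON c.author_id = p.id to the JOIN

Corrected query:
SELECT c.id, p.name, c.sales FROM authors p JOIN novels c ON c.author_id = p.id

Result:
id | name    | sales
---+---------+------
1  | Tolkien | 69058
2  | Orwell  | 32325
3  | Tolkien | 74743
4  | Tolkien | 18590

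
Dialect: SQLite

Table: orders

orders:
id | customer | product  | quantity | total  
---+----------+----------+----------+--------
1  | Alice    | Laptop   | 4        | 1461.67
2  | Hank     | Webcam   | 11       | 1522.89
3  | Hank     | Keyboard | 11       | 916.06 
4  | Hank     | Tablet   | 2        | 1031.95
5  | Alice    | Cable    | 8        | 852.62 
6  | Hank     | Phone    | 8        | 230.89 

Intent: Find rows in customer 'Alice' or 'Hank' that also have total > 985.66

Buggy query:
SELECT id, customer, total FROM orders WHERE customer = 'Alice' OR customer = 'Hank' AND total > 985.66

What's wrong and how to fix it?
Bug: Without parentheses, AND is evaluated before OR, so the total filter only applies to the 'Hank' branch

Fix: Group the OR with parentheses (or use IN), then AND the threshold

Corrected query:
SELECT id, customer, total FROM orders WHERE (customer = 'Alice' OR customer = 'Hank') AND total > 985.66

Result:
id | customer | total  
---+----------+--------
1  | Alice    | 1461.67
2  | Hank     | 1522.89
4  | Hank     | 1031.95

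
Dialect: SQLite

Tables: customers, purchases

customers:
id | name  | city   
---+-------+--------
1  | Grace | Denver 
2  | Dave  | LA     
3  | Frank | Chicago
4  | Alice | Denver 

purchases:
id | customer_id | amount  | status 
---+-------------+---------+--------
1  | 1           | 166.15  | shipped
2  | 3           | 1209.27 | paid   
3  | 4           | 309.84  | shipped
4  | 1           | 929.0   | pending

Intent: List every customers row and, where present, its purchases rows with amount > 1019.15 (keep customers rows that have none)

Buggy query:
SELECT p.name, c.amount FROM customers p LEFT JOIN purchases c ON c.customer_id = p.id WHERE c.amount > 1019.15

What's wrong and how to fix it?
Bug: A WHERE condition on the right-hand table after LEFT JOIN drops unmatched parents

Fix: Put 'c.amount > 1019.15' in the JOIN's ON clause instead of WHERE

Corrected query:
SELECT p.name, c.amount FROM customers p LEFT JOIN purchases c ON c.customer_id = p.id AND c.amount > 1019.15

Result:
name  | amount 
------+--------
Grace | NULL   
Dave  | NULL   
Frank | 1209.27
Alice | NULL   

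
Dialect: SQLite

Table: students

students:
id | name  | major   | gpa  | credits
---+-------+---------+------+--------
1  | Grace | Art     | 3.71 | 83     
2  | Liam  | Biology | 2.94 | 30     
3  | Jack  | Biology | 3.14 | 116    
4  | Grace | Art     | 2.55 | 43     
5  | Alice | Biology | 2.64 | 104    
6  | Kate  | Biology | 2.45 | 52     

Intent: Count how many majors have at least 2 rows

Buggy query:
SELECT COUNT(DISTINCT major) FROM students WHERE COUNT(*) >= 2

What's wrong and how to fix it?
Bug: COUNT(*) cannot appear in WHERE; the per-group count doesn't exist yet

Fix: Use a subquery that GROUPs and filters with HAVING, then count its rows

Corrected query:
SELECT COUNT(*) FROM (SELECT major FROM students GROUP BY major HAVING COUNT(*) >= 2)

Result:
COUNT(*)
--------
2       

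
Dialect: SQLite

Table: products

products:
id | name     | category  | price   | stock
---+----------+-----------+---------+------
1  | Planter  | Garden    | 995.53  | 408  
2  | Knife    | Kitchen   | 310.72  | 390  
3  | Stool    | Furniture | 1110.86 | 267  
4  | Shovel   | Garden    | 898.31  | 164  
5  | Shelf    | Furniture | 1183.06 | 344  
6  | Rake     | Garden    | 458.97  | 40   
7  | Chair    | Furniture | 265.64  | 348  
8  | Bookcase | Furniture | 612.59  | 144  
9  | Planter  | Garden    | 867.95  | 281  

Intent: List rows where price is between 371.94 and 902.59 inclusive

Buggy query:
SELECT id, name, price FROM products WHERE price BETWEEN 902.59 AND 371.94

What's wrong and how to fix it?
Bug: The bounds are reversed; BETWEEN a AND b requires a <= b to match anything

Fix: Write BETWEEN 371.94 AND 902.59

Corrected query:
SELECT id, name, price FROM products WHERE price BETWEEN 371.94 AND 902.59

Result:
id | name     | price 
---+----------+-------
4  | Shovel   | 898.31
6  | Rake     | 458.97
8  | Bookcase | 612.59
9  | Planter  | 867.95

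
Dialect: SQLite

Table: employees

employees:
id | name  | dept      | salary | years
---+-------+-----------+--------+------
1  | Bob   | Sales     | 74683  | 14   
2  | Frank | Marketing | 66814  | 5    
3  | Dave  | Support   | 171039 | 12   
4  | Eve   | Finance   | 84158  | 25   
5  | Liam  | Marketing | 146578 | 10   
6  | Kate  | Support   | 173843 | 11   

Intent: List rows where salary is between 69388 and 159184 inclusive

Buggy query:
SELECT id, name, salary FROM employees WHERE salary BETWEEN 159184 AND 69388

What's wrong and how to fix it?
Bug: BETWEEN expects the lower bound first; with 159184 AND 69388 the range is empty

Fix: Swap the bounds so the smaller value comes first

Corrected query:
SELECT id, name, salary FROM employees WHERE salary BETWEEN 69388 AND 159184

Result:
id | name | salary
---+------+-------
1  | Bob  | 74683 
4  | Eve  | 84158 
5  | Liam | 146578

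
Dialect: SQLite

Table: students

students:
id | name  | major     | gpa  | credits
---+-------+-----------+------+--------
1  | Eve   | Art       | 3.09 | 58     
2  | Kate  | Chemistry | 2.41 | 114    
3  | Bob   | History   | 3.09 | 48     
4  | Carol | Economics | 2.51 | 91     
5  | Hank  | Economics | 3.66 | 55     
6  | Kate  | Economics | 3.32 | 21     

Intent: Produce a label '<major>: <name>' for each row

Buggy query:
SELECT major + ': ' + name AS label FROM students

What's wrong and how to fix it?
Bug: '+' is numeric addition; on text columns SQLite converts them to 0 instead of concatenating

Fix: Replace + with || to concatenate text

Corrected query:
SELECT major || ': ' || name AS label FROM students

Result:
label           
----------------
Art: Eve        
Chemistry: Kate 
History: Bob    
Economics: Carol
Economics: Hank 
Economics: Kate 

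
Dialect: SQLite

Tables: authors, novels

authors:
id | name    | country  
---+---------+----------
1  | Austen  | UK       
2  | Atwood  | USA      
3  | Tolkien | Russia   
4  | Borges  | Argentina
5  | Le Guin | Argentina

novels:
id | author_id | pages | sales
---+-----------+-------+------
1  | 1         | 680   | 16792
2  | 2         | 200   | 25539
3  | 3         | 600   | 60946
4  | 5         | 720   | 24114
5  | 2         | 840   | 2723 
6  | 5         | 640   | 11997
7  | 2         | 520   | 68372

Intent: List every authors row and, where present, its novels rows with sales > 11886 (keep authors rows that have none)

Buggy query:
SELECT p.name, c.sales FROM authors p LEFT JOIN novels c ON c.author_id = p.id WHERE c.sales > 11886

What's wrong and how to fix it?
Bug: A WHERE condition on the right-hand table after LEFT JOIN drops unmatched parents

Fix: Put 'c.sales > 11886' in the JOIN's ON clause instead of WHERE

Corrected query:
SELECT p.name, c.sales FROM authors p LEFT JOIN novels c ON c.author_id = p.id AND c.sales > 11886

Result:
name    | sales
--------+------
Austen  | 16792
Atwood  | 25539
Atwood  | 68372
Tolkien | 60946
Borges  | NULL 
Le Guin | 11997
Le Guin | 24114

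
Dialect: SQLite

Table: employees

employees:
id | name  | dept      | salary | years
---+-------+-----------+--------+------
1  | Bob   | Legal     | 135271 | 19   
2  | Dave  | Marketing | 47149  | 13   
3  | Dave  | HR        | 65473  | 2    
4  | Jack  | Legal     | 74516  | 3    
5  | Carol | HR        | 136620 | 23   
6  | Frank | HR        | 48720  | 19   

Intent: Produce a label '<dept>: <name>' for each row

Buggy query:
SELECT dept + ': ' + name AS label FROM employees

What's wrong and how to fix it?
Bug: '+' is numeric addition; on text columns SQLite converts them to 0 instead of concatenating

Fix: Replace + with || to concatenate text

Corrected query:
SELECT dept || ': ' || name AS label FROM employees

Result:
label          
---------------
Legal: Bob     
Marketing: Dave
HR: Dave       
Legal: Jack    
HR: Carol      
HR: Frank      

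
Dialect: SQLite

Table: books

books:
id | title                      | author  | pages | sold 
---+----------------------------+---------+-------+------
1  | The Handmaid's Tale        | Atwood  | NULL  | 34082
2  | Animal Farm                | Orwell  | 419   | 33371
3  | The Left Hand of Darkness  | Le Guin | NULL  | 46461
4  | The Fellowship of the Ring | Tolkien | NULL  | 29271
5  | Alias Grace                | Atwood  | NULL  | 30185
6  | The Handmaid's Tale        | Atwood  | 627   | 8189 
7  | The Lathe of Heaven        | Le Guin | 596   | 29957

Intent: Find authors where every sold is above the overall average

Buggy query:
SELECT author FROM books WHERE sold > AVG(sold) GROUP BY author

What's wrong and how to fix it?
Bug: AVG() is an aggregate; it can't sit directly in WHERE

Fix: Use a subquery for AVG and a HAVING MIN(...) filter so the condition holds for every row in the group

Corrected query:
SELECT author FROM books GROUP BY author HAVING MIN(sold) > (SELECT AVG(sold) FROM books)

Result:
author
------
Orwell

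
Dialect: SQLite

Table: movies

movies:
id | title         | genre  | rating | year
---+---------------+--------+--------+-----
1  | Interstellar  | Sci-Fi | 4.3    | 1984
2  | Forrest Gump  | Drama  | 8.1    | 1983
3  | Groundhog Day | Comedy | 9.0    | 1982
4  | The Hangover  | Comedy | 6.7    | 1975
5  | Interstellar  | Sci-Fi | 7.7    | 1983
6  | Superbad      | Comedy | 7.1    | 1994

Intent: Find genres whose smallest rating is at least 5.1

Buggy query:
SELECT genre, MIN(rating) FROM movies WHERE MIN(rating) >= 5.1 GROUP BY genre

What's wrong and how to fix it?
Bug: Aggregates like MIN are computed per group after WHERE runs

Fix: Replace WHERE with HAVING after the GROUP BY

Corrected query:
SELECT genre, MIN(rating) FROM movies GROUP BY genre HAVING MIN(rating) >= 5.1

Result:
genre  | MIN(rating)
-------+------------
Comedy | 6.7        
Drama  | 8.1        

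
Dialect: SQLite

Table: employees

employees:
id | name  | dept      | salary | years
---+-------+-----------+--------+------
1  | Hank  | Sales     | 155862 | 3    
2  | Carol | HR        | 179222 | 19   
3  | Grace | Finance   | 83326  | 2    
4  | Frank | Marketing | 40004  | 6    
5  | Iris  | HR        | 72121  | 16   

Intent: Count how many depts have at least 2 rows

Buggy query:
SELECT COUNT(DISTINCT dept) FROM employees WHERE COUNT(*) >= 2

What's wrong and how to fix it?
Bug: WHERE filters individual rows, not groups, so a group-level COUNT is invalid there

Fix: Use a subquery that GROUPs and filters with HAVING, then count its rows

Corrected query:
SELECT COUNT(*) FROM (SELECT dept FROM employees GROUP BY dept HAVING COUNT(*) >= 2)

Result:
COUNT(*)
--------
1       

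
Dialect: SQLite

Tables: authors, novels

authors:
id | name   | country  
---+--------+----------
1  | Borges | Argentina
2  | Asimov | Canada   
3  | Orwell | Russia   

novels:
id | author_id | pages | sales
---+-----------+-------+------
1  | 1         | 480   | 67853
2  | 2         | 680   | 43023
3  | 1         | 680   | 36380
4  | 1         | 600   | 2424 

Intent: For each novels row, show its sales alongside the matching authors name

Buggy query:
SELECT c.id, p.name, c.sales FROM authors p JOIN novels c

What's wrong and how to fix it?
Bug: JOIN with no ON clause produces a cartesian product; every novels row pairs with every authors row

Fix: Add ON c.author_id = p.id to the JOIN

Corrected query:
SELECT c.id, p.name, c.sales FROM authors p JOIN novels c ON c.author_id = p.id

Result:
id | name   | sales
---+--------+------
1  | Borges | 67853
2  | Asimov | 43023
3  | Borges | 36380
4  | Borges | 2424 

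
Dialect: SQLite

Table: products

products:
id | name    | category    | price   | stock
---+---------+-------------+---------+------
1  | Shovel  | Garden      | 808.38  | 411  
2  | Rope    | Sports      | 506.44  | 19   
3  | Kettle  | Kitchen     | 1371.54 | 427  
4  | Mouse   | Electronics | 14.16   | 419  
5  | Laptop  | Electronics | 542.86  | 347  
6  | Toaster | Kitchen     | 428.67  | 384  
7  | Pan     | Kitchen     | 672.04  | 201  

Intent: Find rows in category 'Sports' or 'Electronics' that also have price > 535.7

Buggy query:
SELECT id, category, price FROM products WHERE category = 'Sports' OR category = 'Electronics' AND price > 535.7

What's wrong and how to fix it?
Bug: AND binds tighter than OR, so this parses as category = 'Sports' OR (category = 'Electronics' AND price > 535.7)

Fix: Group the OR with parentheses (or use IN), then AND the threshold

Corrected query:
SELECT id, category, price FROM products WHERE (category = 'Sports' OR category = 'Electronics') AND price > 535.7

Result:
id | category    | price 
---+-------------+-------
5  | Electronics | 542.86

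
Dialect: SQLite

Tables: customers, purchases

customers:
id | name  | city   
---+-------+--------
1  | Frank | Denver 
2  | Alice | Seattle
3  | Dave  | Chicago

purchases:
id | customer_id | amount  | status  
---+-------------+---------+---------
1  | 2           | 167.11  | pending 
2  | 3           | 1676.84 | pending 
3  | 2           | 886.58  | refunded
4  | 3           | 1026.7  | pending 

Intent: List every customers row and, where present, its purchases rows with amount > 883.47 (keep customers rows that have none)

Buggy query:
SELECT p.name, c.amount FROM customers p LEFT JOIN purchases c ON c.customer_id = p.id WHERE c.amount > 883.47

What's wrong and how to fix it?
Bug: Filtering c.amount in WHERE discards the NULL rows produced by LEFT JOIN, turning it into an inner join

Fix: Put 'c.amount > 883.47' in the JOIN's ON clause instead of WHERE

Corrected query:
SELECT p.name, c.amount FROM customers p LEFT JOIN purchases c ON c.customer_id = p.id AND c.amount > 883.47

Result:
name  | amount 
------+--------
Frank | NULL   
Alice | 886.58 
Dave  | 1026.7 
Dave  | 1676.84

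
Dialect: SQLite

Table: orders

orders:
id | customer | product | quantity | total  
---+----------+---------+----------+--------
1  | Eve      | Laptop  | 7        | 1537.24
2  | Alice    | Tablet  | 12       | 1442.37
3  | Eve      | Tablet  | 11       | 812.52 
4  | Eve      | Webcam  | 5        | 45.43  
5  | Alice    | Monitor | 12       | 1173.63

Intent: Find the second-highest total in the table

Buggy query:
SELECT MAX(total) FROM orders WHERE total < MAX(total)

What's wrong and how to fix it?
Bug: The inner MAX is an aggregate inside WHERE, which is not allowed

Fix: Put the inner MAX in a scalar subquery

Corrected query:
SELECT MAX(total) FROM orders WHERE total < (SELECT MAX(total) FROM orders)

Result:
MAX(total)
----------
1442.37   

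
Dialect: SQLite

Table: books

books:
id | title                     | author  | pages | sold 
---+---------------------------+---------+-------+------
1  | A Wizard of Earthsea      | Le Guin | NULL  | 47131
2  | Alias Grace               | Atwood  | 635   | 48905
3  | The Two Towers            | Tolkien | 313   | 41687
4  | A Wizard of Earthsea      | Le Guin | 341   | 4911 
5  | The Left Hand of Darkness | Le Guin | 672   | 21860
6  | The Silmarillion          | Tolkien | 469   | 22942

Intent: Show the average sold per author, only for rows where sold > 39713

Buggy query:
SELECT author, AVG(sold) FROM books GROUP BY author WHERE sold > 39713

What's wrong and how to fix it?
Bug: Row-level WHERE must come before GROUP BY in the clause order

Fix: Move the WHERE clause before GROUP BY

Corrected query:
SELECT author, AVG(sold) FROM books WHERE sold > 39713 GROUP BY author

Result:
author  | AVG(sold)
--------+----------
Atwood  | 48905    
Le Guin | 47131    
Tolkien | 41687    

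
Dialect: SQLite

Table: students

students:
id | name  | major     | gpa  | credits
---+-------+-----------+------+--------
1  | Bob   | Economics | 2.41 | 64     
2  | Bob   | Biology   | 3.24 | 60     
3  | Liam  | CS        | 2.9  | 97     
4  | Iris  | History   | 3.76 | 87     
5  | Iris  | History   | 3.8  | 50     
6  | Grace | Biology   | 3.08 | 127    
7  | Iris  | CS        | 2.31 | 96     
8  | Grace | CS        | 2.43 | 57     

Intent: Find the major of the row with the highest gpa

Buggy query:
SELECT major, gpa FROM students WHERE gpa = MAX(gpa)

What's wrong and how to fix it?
Bug: MAX(gpa) is an aggregate and cannot be used directly in WHERE

Fix: Wrap MAX in a scalar subquery so WHERE compares against a single value

Corrected query:
SELECT major, gpa FROM students WHERE gpa = (SELECT MAX(gpa) FROM students)

Result:
major   | gpa
--------+----
History | 3.8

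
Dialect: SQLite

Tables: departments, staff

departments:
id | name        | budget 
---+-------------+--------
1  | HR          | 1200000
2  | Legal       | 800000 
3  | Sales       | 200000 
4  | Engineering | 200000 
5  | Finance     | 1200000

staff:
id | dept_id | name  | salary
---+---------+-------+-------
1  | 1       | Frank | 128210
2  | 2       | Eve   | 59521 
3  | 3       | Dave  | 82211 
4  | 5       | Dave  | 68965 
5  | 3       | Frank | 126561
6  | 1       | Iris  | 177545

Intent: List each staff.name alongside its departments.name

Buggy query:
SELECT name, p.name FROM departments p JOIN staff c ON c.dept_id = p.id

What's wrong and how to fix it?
Bug: Both tables have a 'name' column; the unqualified reference is ambiguous

Fix: Qualify the column with its table alias (c.name)

Corrected query:
SELECT c.name, p.name FROM departments p JOIN staff c ON c.dept_id = p.id

Result:
name  | name   
------+--------
Frank | HR     
Eve   | Legal  
Dave  | Sales  
Dave  | Finance
Frank | Sales  
Iris  | HR     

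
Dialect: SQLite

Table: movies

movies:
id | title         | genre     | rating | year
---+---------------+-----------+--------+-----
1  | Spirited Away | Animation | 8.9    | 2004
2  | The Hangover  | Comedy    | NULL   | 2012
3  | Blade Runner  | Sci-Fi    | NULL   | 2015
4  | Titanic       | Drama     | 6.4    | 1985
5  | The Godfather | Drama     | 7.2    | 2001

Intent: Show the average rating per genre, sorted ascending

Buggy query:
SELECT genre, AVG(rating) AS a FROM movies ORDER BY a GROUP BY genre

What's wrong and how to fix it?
Bug: GROUP BY must precede ORDER BY

Fix: Move ORDER BY to the end, after GROUP BY

Corrected query:
SELECT genre, AVG(rating) AS a FROM movies GROUP BY genre ORDER BY a

Result:
genre     | a   
----------+-----
Comedy    | NULL
Sci-Fi    | NULL
Drama     | 6.8 
Animation | 8.9 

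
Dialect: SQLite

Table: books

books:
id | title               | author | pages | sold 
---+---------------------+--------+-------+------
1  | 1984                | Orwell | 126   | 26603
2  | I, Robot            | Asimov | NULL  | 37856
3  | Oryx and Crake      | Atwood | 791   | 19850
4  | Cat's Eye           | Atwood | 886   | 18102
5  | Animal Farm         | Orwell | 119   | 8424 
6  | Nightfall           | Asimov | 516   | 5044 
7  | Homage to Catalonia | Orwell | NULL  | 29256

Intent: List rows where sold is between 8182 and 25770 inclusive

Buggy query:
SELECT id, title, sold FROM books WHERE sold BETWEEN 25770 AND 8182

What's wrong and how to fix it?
Bug: The bounds are reversed; BETWEEN a AND b requires a <= b to match anything

Fix: Write BETWEEN 8182 AND 25770

Corrected query:
SELECT id, title, sold FROM books WHERE sold BETWEEN 8182 AND 25770

Result:
id | title          | sold 
---+----------------+------
3  | Oryx and Crake | 19850
4  | Cat's Eye      | 18102
5  | Animal Farm    | 8424 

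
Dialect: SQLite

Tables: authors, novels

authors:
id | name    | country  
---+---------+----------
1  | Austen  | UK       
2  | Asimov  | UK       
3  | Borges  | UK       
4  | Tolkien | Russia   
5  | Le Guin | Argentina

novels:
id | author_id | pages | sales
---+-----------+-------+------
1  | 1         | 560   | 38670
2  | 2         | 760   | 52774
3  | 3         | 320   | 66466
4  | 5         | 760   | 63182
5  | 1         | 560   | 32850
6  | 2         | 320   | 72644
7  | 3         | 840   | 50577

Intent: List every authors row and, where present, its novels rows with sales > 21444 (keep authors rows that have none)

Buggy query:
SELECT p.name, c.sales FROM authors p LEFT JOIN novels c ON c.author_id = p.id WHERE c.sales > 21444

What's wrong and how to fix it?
Bug: A WHERE condition on the right-hand table after LEFT JOIN drops unmatched parents

Fix: Put 'c.sales > 21444' in the JOIN's ON clause instead of WHERE

Corrected query:
SELECT p.name, c.sales FROM authors p LEFT JOIN novels c ON c.author_id = p.id AND c.sales > 21444

Result:
name    | sales
--------+------
Austen  | 32850
Austen  | 38670
Asimov  | 52774
Asimov  | 72644
Borges  | 50577
Borges  | 66466
Tolkien | NULL 
Le Guin | 63182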